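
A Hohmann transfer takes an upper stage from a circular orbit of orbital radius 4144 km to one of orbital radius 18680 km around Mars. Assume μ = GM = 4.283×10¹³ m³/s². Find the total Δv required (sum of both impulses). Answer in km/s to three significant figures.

Δv_total ≈ 1.50 km/s

r₁ = 4144 km = 4.144×10⁶ m.
r₂ = 18680 km = 1.868×10⁷ m.
Transfer ellipse a_t = (r₁ + r₂)/2 = 1.141×10⁷ m.
At r₁: circular v_c1 = √(μ/r₁) = 3215 m/s; transfer-periapsis v_p = √[μ(2/r₁ − 1/a_t)] = 4113 m/s.
Δv₁ = v_p − v_c1 = 898.2 m/s.
At r₂: circular v_c2 = √(μ/r₂) = 1514 m/s; transfer-apoapsis v_a = √[μ(2/r₂ − 1/a_t)] = 912.5 m/s.
Δv₂ = v_c2 − v_a = 601.7 m/s.
Total Δv = Δv₁ + Δv₂ = 1500 m/s = 1.500 km/s.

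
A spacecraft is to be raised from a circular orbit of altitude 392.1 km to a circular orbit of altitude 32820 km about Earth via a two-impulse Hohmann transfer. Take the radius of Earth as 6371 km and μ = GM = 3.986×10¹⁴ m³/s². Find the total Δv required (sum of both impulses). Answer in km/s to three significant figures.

r₁ = 6371 + 392.1 = 6763.1 km = 6.7631×10⁶ m.
r₂ = 6371 + 32820 = 39191 km = 3.9191×10⁷ m.
Transfer ellipse a_t = (r₁ + r₂)/2 = 2.298×10⁷ m.
At r₁: circular v_c1 = √(μ/r₁) = 7677 m/s; transfer-perigee v_p = √[μ(2/r₁ − 1/a_t)] = 10030 m/s.
Δv₁ = v_p − v_c1 = 2349 m/s.
At r₂: circular v_c2 = √(μ/r₂) = 3189 m/s; transfer-apogee v_a = √[μ(2/r₂ − 1/a_t)] = 1730 m/s.
Δv₂ = v_c2 − v_a = 1459 m/s.
Total Δv = Δv₁ + Δv₂ = 3808 m/s = 3.808 km/s.

Δv_total ≈ 3.81 km/s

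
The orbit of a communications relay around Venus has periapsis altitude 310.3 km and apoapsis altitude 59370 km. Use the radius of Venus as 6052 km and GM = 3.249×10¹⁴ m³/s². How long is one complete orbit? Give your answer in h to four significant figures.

r_p = 6052 + 310.3 = 6362.3 km = 6.3623×10⁶ m.
r_a = 6052 + 59370 = 65422 km = 6.5422×10⁷ m.
Semi-major axis a = (r_p + r_a)/2 = (6362.3 + 65422)/2 = 35892 km = 3.589×10⁷ m.
By Kepler's third law T = 2π√(a³/μ) = 2π × 1.193×10⁴ = 7.496×10⁴ s.
= 20.82 h.

T ≈ 20.82 h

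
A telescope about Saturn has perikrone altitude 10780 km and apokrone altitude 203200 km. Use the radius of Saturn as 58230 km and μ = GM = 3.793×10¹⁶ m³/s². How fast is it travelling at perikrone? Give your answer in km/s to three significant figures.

v ≈ 29.5 km/s

r_p = 58230 + 10780 = 69010 km = 6.9010×10⁷ m.
r_a = 58230 + 203200 = 261430 km = 2.6143×10⁸ m.
Semi-major axis a = (r_p + r_a)/2 = 1.6522×10⁵ km = 1.652×10⁸ m.
Vis-viva: v² = μ(2/r − 1/a) = 3.793×10¹⁶ × (2.898×10⁻⁸ − 6.053×10⁻⁹) = 8.697×10⁸ m²/s².
v = 29490 m/s = 29.49 km/s.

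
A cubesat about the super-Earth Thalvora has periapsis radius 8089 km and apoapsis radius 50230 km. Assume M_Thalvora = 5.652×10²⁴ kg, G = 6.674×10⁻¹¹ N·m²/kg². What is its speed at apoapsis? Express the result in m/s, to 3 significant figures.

μ = GM = 6.674×10⁻¹¹ × 5.652×10²⁴ = 3.772×10¹⁴ m³/s².
Semi-major axis a = (r_p + r_a)/2 = 29160 km = 2.916×10⁷ m.
Vis-viva: v² = μ(2/r − 1/a) = 3.772×10¹⁴ × (3.982×10⁻⁸ − 3.429×10⁻⁸) = 2.083×10⁶ m²/s².
v = 1443 m/s.

v ≈ 1440 m/s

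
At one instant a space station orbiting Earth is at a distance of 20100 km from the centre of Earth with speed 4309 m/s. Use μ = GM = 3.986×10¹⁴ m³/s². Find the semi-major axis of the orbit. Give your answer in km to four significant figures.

r = 2.010×10⁷ m.
Specific orbital energy ε = v²/2 − μ/r = (4309)²/2 − 3.986×10¹⁴/2.010×10⁷ = -1.055×10⁷ J/kg.
Since ε = −μ/(2a), a = −μ/(2ε) = 1.890×10⁷ m = 18896 km.

a ≈ 18900 km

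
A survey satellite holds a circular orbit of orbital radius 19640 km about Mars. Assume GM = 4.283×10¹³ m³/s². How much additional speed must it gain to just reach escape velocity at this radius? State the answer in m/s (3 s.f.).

Δv ≈ 612 m/s

r = 19640 km = 1.964×10⁷ m.
Circular speed v_c = √(μ/r) = 1477 m/s.
Escape speed v_esc = √(2μ/r) = √2 × v_c = 2088 m/s.
Δv = v_esc − v_c = 611.7 m/s.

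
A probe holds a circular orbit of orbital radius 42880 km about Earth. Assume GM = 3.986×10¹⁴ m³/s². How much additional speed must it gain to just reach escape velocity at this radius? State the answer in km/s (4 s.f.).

r = 42880 km = 4.288×10⁷ m.
Circular speed v_c = √(μ/r) = 3049 m/s.
Escape speed v_esc = √(2μ/r) = √2 × v_c = 4312 m/s.
Δv = v_esc − v_c = 1263 m/s = 1.263 km/s.

Δv ≈ 1.263 km/s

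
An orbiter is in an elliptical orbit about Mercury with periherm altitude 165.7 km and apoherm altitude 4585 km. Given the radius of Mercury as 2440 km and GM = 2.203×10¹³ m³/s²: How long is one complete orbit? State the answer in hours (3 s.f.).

T ≈ 3.93 hours

r_p = 2440 + 165.7 = 2605.7 km = 2.6057×10⁶ m.
r_a = 2440 + 4585 = 7025.0 km = 7.0250×10⁶ m.
Semi-major axis a = (r_p + r_a)/2 = (2605.7 + 7025.0)/2 = 4815.4 km = 4.815×10⁶ m.
By Kepler's third law T = 2π√(a³/μ) = 2π × 2.251×10³ = 1.415×10⁴ s.
= 3.929 hours.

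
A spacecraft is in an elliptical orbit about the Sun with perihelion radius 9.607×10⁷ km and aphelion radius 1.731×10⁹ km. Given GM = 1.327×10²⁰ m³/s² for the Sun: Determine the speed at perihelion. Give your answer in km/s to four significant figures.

Semi-major axis a = (r_p + r_a)/2 = 9.1354×10⁸ km = 9.135×10¹¹ m.
Vis-viva: v² = μ(2/r − 1/a) = 1.327×10²⁰ × (2.082×10⁻¹¹ − 1.095×10⁻¹²) = 2.617×10⁹ m²/s².
v = 51160 m/s = 51.16 km/s.

v ≈ 51.16 km/s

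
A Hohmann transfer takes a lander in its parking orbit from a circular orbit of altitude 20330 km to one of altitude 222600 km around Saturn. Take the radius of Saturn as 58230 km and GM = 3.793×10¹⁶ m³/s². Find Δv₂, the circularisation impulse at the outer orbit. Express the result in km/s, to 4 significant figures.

Δv ≈ 3.937 km/s

r₁ = 58230 + 20330 = 78560 km = 7.8560×10⁷ m.
r₂ = 58230 + 222600 = 280830 km = 2.8083×10⁸ m.
Transfer ellipse a_t = (r₁ + r₂)/2 = 1.797×10⁸ m.
At r₁: circular v_c1 = √(μ/r₁) = 21970 m/s; transfer-perikrone v_p = √[μ(2/r₁ − 1/a_t)] = 27470 m/s.
At r₂: circular v_c2 = √(μ/r₂) = 11620 m/s; transfer-apokrone v_a = √[μ(2/r₂ − 1/a_t)] = 7684 m/s.
Δv₂ = v_c2 − v_a = 3937 m/s.
= 3.937 km/s.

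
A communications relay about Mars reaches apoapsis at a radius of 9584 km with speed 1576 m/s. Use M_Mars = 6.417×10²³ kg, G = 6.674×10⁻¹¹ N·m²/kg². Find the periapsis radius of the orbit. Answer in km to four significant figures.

periapsis radius ≈ 3689 km

μ = GM = 6.674×10⁻¹¹ × 6.417×10²³ = 4.283×10¹³ m³/s².
r_a = 9.584×10⁶ m.
Specific energy ε = v²/2 − μ/r = -3.227×10⁶ J/kg, so a = −μ/(2ε) = 6.636×10⁶ m.
The apsides satisfy r_p + r_a = 2a, so the periapsis radius is 2a − r_a = 3.689×10⁶ m = 3688.7 km.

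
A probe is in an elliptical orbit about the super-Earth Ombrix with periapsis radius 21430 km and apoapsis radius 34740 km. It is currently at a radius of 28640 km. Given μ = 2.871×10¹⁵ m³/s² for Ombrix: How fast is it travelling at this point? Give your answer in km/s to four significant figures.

Semi-major axis a = (r_p + r_a)/2 = 28085 km = 2.808×10⁷ m.
Vis-viva: v² = μ(2/r − 1/a) = 2.871×10¹⁵ × (6.983×10⁻⁸ − 3.561×10⁻⁸) = 9.826×10⁷ m²/s².
v = 9913 m/s = 9.913 km/s.

v ≈ 9.913 km/s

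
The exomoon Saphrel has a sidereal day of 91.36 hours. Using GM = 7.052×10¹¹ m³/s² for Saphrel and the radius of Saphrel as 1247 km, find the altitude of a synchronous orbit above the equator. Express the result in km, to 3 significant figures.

h_sync ≈ 11200 km

T = 91.36 hours = 3.289×10⁵ s.
A synchronous orbit has period T, so by Kepler's third law a = (μT²/4π²)^(1/3).
μT²/4π² = 7.052×10¹¹ × (3.289×10⁵)² / 39.48 = 1.932×10²¹ m³.
a = 1.246×10⁷ m = 12455 km.
Altitude h = a − R = 12455 − 1247 = 11208 km.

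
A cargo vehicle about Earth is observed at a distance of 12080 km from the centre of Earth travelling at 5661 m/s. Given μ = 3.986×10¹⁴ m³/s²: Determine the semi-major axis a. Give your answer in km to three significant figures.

a ≈ 11700 km

r = 1.208×10⁷ m.
Vis-viva rearranged: 1/a = 2/r − v²/μ = 1.656×10⁻⁷ − 8.040×10⁻⁸ = 8.516×10⁻⁸ m⁻¹.
a = 1.174×10⁷ m = 11742 km.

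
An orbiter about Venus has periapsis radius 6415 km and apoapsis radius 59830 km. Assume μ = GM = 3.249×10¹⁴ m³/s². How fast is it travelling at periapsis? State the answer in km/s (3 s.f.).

Semi-major axis a = (r_p + r_a)/2 = 33122 km = 3.312×10⁷ m.
Vis-viva: v² = μ(2/r − 1/a) = 3.249×10¹⁴ × (3.118×10⁻⁷ − 3.019×10⁻⁸) = 9.148×10⁷ m²/s².
v = 9565 m/s = 9.565 km/s.

v ≈ 9.56 km/s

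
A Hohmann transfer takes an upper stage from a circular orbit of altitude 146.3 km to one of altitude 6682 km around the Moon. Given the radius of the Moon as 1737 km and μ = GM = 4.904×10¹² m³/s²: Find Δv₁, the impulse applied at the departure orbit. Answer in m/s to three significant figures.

r₁ = 1737 + 146.3 = 1883.3 km = 1.8833×10⁶ m.
r₂ = 1737 + 6682 = 8419.0 km = 8.4190×10⁶ m.
Transfer ellipse a_t = (r₁ + r₂)/2 = 5.151×10⁶ m.
At r₁: circular v_c1 = √(μ/r₁) = 1614 m/s; transfer-perilune v_p = √[μ(2/r₁ − 1/a_t)] = 2063 m/s.
Δv₁ = v_p − v_c1 = 449.3 m/s.

Δv ≈ 449 m/s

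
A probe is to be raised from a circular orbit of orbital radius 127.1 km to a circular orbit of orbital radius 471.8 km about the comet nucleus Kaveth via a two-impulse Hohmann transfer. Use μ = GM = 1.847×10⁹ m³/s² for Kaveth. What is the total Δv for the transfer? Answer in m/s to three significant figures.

Δv_total ≈ 52.6 m/s

r₁ = 127.1 km = 1.271×10⁵ m.
r₂ = 471.8 km = 4.718×10⁵ m.
Transfer ellipse a_t = (r₁ + r₂)/2 = 2.994×10⁵ m.
At r₁: circular v_c1 = √(μ/r₁) = 120.5 m/s; transfer-periapsis v_p = √[μ(2/r₁ − 1/a_t)] = 151.3 m/s.
Δv₁ = v_p − v_c1 = 30.77 m/s.
At r₂: circular v_c2 = √(μ/r₂) = 62.57 m/s; transfer-apoapsis v_a = √[μ(2/r₂ − 1/a_t)] = 40.76 m/s.
Δv₂ = v_c2 − v_a = 21.81 m/s.
Total Δv = Δv₁ + Δv₂ = 52.57 m/s.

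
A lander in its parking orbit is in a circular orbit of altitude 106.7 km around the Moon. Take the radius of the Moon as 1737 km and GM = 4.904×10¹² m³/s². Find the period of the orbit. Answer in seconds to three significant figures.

T ≈ 7100 seconds

r = 1737 + 106.7 = 1843.7 km = 1.8437×10⁶ m.
Kepler's third law: T = 2π√(r³/μ) = 2π√((1.844×10⁶)³ / 4.904×10¹²).
r³/μ = 1.278×10⁶ s², so T = 2π × 1.130×10³ = 7.103×10³ s.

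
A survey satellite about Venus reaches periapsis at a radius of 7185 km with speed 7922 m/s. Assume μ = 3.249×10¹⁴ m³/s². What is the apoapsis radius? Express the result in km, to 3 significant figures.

apoapsis radius ≈ 16300 km

r_p = 7.185×10⁶ m.
Specific energy ε = v²/2 − μ/r = -1.384×10⁷ J/kg, so a = −μ/(2ε) = 1.174×10⁷ m.
The apsides satisfy r_p + r_a = 2a, so the apoapsis radius is 2a − r_p = 1.629×10⁷ m = 16290 km.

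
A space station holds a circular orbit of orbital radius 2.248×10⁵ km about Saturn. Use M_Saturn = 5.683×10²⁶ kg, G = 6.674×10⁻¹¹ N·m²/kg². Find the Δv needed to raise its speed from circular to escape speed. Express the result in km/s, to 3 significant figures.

μ = GM = 6.674×10⁻¹¹ × 5.683×10²⁶ = 3.793×10¹⁶ m³/s².
r = 2.248×10⁵ km = 2.248×10⁸ m.
Circular speed v_c = √(μ/r) = 12990 m/s.
Escape speed v_esc = √(2μ/r) = √2 × v_c = 18370 m/s.
Δv = v_esc − v_c = 5380 m/s = 5.380 km/s.

Δv ≈ 5.38 km/s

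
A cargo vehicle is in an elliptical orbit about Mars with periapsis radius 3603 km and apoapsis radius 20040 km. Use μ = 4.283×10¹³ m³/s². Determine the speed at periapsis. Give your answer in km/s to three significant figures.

Semi-major axis a = (r_p + r_a)/2 = 11822 km = 1.182×10⁷ m.
Vis-viva: v² = μ(2/r − 1/a) = 4.283×10¹³ × (5.551×10⁻⁷ − 8.459×10⁻⁸) = 2.015×10⁷ m²/s².
v = 4489 m/s = 4.489 km/s.

v ≈ 4.49 km/s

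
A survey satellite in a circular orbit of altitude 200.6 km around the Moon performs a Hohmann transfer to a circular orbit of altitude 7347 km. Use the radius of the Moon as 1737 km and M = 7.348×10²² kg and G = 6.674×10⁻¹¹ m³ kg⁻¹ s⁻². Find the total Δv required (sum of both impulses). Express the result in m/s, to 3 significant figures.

Δv_total ≈ 751 m/s

μ = GM = 6.674×10⁻¹¹ × 7.348×10²² = 4.904×10¹² m³/s².
r₁ = 1737 + 200.6 = 1937.6 km = 1.9376×10⁶ m.
r₂ = 1737 + 7347 = 9084.0 km = 9.0840×10⁶ m.
Transfer ellipse a_t = (r₁ + r₂)/2 = 5.511×10⁶ m.
At r₁: circular v_c1 = √(μ/r₁) = 1591 m/s; transfer-perilune v_p = √[μ(2/r₁ − 1/a_t)] = 2043 m/s.
Δv₁ = v_p − v_c1 = 451.7 m/s.
At r₂: circular v_c2 = √(μ/r₂) = 734.7 m/s; transfer-apolune v_a = √[μ(2/r₂ − 1/a_t)] = 435.7 m/s.
Δv₂ = v_c2 − v_a = 299.1 m/s.
Total Δv = Δv₁ + Δv₂ = 750.7 m/s.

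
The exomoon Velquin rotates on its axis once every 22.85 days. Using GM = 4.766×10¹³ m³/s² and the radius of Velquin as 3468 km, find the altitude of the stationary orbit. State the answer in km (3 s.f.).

T = 22.85 days = 1.974×10⁶ s.
A synchronous orbit has period T, so by Kepler's third law a = (μT²/4π²)^(1/3).
μT²/4π² = 4.766×10¹³ × (1.974×10⁶)² / 39.48 = 4.705×10²⁴ m³.
a = 1.676×10⁸ m = 1.6757×10⁵ km.
Altitude h = a − R = 1.6757×10⁵ − 3468 = 1.6410×10⁵ km.

h_sync ≈ 1.64×10⁵ km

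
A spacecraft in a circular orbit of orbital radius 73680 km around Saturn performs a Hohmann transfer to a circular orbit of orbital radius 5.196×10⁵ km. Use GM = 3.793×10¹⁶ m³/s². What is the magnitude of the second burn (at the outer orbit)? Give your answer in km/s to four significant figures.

Δv ≈ 4.286 km/s

r₁ = 73680 km = 7.368×10⁷ m.
r₂ = 5.196×10⁵ km = 5.196×10⁸ m.
Transfer ellipse a_t = (r₁ + r₂)/2 = 2.966×10⁸ m.
At r₁: circular v_c1 = √(μ/r₁) = 22690 m/s; transfer-perikrone v_p = √[μ(2/r₁ − 1/a_t)] = 30030 m/s.
At r₂: circular v_c2 = √(μ/r₂) = 8544 m/s; transfer-apokrone v_a = √[μ(2/r₂ − 1/a_t)] = 4258 m/s.
Δv₂ = v_c2 − v_a = 4286 m/s.
= 4.286 km/s.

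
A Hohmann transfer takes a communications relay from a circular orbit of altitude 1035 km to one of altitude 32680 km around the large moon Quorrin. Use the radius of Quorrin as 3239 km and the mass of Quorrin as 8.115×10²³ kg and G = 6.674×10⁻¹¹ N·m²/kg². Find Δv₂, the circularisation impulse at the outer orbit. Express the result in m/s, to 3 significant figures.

Δv ≈ 662 m/s

μ = GM = 6.674×10⁻¹¹ × 8.115×10²³ = 5.416×10¹³ m³/s².
r₁ = 3239 + 1035 = 4274.0 km = 4.2740×10⁶ m.
r₂ = 3239 + 32680 = 35919 km = 3.5919×10⁷ m.
Transfer ellipse a_t = (r₁ + r₂)/2 = 2.010×10⁷ m.
At r₁: circular v_c1 = √(μ/r₁) = 3560 m/s; transfer-periapsis v_p = √[μ(2/r₁ − 1/a_t)] = 4759 m/s.
At r₂: circular v_c2 = √(μ/r₂) = 1228 m/s; transfer-apoapsis v_a = √[μ(2/r₂ − 1/a_t)] = 566.3 m/s.
Δv₂ = v_c2 − v_a = 661.7 m/s.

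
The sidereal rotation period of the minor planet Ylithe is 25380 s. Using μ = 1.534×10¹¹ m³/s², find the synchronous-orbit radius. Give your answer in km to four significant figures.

r_sync ≈ 1358 km

A synchronous orbit has period T, so by Kepler's third law a = (μT²/4π²)^(1/3).
μT²/4π² = 1.534×10¹¹ × (2.538×10⁴)² / 39.48 = 2.503×10¹⁸ m³.
a = 1.358×10⁶ m = 1357.7 km.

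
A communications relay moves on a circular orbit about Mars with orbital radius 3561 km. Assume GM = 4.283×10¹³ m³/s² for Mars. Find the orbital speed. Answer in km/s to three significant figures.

v ≈ 3.47 km/s

r = 3561 km = 3.561×10⁶ m.
For a circular orbit v = √(μ/r) = √(4.283×10¹³ / 3.561×10⁶) = √(1.203×10⁷) = 3468 m/s.
That is 3.468 km/s.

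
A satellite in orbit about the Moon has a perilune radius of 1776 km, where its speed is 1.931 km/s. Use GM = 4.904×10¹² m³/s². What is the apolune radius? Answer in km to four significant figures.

r_p = 1.776×10⁶ m.
Specific energy ε = v²/2 − μ/r = -8.969×10⁵ J/kg, so a = −μ/(2ε) = 2.734×10⁶ m.
The apsides satisfy r_p + r_a = 2a, so the apolune radius is 2a − r_p = 3.692×10⁶ m = 3691.8 km.

apolune radius ≈ 3692 km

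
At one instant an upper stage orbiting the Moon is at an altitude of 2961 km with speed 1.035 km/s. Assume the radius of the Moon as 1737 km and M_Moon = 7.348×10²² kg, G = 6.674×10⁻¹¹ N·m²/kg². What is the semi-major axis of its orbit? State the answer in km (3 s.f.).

μ = GM = 6.674×10⁻¹¹ × 7.348×10²² = 4.904×10¹² m³/s².
r = 1737 + 2961 = 4698.0 km = 4.698×10⁶ m.
Specific orbital energy ε = v²/2 − μ/r = (1035)²/2 − 4.904×10¹²/4.698×10⁶ = -5.082×10⁵ J/kg.
Since ε = −μ/(2a), a = −μ/(2ε) = 4.824×10⁶ m = 4824.5 km.

a ≈ 4820 km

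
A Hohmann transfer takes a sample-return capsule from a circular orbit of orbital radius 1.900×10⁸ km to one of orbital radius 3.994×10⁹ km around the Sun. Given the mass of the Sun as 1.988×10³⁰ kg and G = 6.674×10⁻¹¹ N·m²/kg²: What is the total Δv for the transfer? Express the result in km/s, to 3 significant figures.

Δv_total ≈ 14.1 km/s

μ = GM = 6.674×10⁻¹¹ × 1.988×10³⁰ = 1.327×10²⁰ m³/s².
r₁ = 1.900×10⁸ km = 1.900×10¹¹ m.
r₂ = 3.994×10⁹ km = 3.994×10¹² m.
Transfer ellipse a_t = (r₁ + r₂)/2 = 2.092×10¹² m.
At r₁: circular v_c1 = √(μ/r₁) = 26430 m/s; transfer-perihelion v_p = √[μ(2/r₁ − 1/a_t)] = 36510 m/s.
Δv₁ = v_p − v_c1 = 10090 m/s.
At r₂: circular v_c2 = √(μ/r₂) = 5764 m/s; transfer-aphelion v_a = √[μ(2/r₂ − 1/a_t)] = 1737 m/s.
Δv₂ = v_c2 − v_a = 4027 m/s.
Total Δv = Δv₁ + Δv₂ = 14110 m/s = 14.11 km/s.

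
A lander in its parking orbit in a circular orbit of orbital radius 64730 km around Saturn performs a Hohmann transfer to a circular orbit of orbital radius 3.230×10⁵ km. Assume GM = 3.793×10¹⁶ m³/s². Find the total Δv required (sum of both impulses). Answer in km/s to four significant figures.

r₁ = 64730 km = 6.473×10⁷ m.
r₂ = 3.230×10⁵ km = 3.230×10⁸ m.
Transfer ellipse a_t = (r₁ + r₂)/2 = 1.939×10⁸ m.
At r₁: circular v_c1 = √(μ/r₁) = 24210 m/s; transfer-perikrone v_p = √[μ(2/r₁ − 1/a_t)] = 31250 m/s.
Δv₁ = v_p − v_c1 = 7039 m/s.
At r₂: circular v_c2 = √(μ/r₂) = 10840 m/s; transfer-apokrone v_a = √[μ(2/r₂ − 1/a_t)] = 6262 m/s.
Δv₂ = v_c2 − v_a = 4575 m/s.
Total Δv = Δv₁ + Δv₂ = 11610 m/s = 11.61 km/s.

Δv_total ≈ 11.61 km/s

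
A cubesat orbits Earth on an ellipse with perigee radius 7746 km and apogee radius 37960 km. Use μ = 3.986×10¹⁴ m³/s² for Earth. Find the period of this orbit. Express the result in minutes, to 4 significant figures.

T ≈ 573.0 minutes

Semi-major axis a = (r_p + r_a)/2 = (7746.0 + 37960)/2 = 22853 km = 2.285×10⁷ m.
By Kepler's third law T = 2π√(a³/μ) = 2π × 5.472×10³ = 3.438×10⁴ s.
= 573.0 minutes.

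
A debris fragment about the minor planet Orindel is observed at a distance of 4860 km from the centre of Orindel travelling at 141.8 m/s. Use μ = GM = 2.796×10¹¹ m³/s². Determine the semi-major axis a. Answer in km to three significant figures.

a ≈ 2940 km

r = 4.860×10⁶ m.
Specific orbital energy ε = v²/2 − μ/r = (141.8)²/2 − 2.796×10¹¹/4.860×10⁶ = -4.748×10⁴ J/kg.
Since ε = −μ/(2a), a = −μ/(2ε) = 2.945×10⁶ m = 2944.6 km.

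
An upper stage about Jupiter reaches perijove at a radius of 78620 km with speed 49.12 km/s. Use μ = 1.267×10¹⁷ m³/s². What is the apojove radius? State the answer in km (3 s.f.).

apojove radius ≈ 2.34×10⁵ km

r_p = 7.862×10⁷ m.
Specific energy ε = v²/2 − μ/r = -4.052×10⁸ J/kg, so a = −μ/(2ε) = 1.564×10⁸ m.
The apsides satisfy r_p + r_a = 2a, so the apojove radius is 2a − r_p = 2.341×10⁸ m = 2.3409×10⁵ km.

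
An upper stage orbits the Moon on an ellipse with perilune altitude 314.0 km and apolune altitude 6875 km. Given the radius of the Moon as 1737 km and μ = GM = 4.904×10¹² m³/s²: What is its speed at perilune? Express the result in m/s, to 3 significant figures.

r_p = 1737 + 314.0 = 2051.0 km = 2.0510×10⁶ m.
r_a = 1737 + 6875 = 8612.0 km = 8.6120×10⁶ m.
Semi-major axis a = (r_p + r_a)/2 = 5331.5 km = 5.332×10⁶ m.
Vis-viva: v² = μ(2/r − 1/a) = 4.904×10¹² × (9.751×10⁻⁷ − 1.876×10⁻⁷) = 3.862×10⁶ m²/s².
v = 1965 m/s.

v ≈ 1970 m/s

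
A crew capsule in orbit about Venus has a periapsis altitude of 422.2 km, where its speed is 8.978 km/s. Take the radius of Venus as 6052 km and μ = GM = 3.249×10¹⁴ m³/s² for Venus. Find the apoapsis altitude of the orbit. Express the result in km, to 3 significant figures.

apoapsis altitude ≈ 20400 km

r_p = 6052 + 422.2 = 6474.2 km = 6.474×10⁶ m.
Specific energy ε = v²/2 − μ/r = -9.882×10⁶ J/kg, so a = −μ/(2ε) = 1.644×10⁷ m.
The apsides satisfy r_p + r_a = 2a, so the apoapsis radius is 2a − r_p = 2.641×10⁷ m = 26405 km.
Apoapsis altitude = 26405 − 6052 = 20353 km.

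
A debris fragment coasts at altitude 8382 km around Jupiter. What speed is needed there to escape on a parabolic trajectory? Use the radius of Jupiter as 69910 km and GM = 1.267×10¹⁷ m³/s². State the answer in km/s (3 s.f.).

v_esc ≈ 56.9 km/s

r = 69910 + 8382 = 78292 km = 7.8292×10⁷ m.
Escape speed v_esc = √(2μ/r) = √(2 × 1.267×10¹⁷ / 7.829×10⁷) = √(3.237×10⁹) = 56890 m/s.
= 56.89 km/s.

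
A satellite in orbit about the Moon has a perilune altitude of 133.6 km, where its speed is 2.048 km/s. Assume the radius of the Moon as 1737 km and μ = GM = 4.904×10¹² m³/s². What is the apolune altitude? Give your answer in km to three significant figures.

apolune altitude ≈ 5740 km

r_p = 1737 + 133.6 = 1870.6 km = 1.871×10⁶ m.
Specific energy ε = v²/2 − μ/r = -5.245×10⁵ J/kg, so a = −μ/(2ε) = 4.675×10⁶ m.
The apsides satisfy r_p + r_a = 2a, so the apolune radius is 2a − r_p = 7.480×10⁶ m = 7479.9 km.
Apolune altitude = 7479.9 − 1737 = 5742.9 km.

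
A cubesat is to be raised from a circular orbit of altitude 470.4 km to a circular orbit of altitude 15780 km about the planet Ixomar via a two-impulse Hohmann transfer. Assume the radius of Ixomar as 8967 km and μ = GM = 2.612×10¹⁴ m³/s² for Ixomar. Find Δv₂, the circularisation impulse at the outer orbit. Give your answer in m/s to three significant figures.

r₁ = 8967 + 470.4 = 9437.4 km = 9.4374×10⁶ m.
r₂ = 8967 + 15780 = 24747 km = 2.4747×10⁷ m.
Transfer ellipse a_t = (r₁ + r₂)/2 = 1.709×10⁷ m.
At r₁: circular v_c1 = √(μ/r₁) = 5261 m/s; transfer-periapsis v_p = √[μ(2/r₁ − 1/a_t)] = 6330 m/s.
At r₂: circular v_c2 = √(μ/r₂) = 3249 m/s; transfer-apoapsis v_a = √[μ(2/r₂ − 1/a_t)] = 2414 m/s.
Δv₂ = v_c2 − v_a = 834.7 m/s.

Δv ≈ 835 m/s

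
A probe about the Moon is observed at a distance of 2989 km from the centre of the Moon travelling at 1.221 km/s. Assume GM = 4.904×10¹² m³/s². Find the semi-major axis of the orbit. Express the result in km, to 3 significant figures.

r = 2.989×10⁶ m.
Vis-viva rearranged: 1/a = 2/r − v²/μ = 6.691×10⁻⁷ − 3.040×10⁻⁷ = 3.651×10⁻⁷ m⁻¹.
a = 2.739×10⁶ m = 2738.9 km.

a ≈ 2740 km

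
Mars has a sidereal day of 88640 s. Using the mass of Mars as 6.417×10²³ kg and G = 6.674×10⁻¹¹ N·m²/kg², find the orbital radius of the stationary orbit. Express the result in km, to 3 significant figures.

μ = GM = 6.674×10⁻¹¹ × 6.417×10²³ = 4.283×10¹³ m³/s².
A synchronous orbit has period T, so by Kepler's third law a = (μT²/4π²)^(1/3).
μT²/4π² = 4.283×10¹³ × (8.864×10⁴)² / 39.48 = 8.524×10²¹ m³.
a = 2.043×10⁷ m = 20427 km.

r_sync ≈ 20400 km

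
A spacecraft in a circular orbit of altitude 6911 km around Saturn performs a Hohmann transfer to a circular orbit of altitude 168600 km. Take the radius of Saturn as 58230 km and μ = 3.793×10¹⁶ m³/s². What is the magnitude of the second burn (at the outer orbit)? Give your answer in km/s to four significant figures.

Δv ≈ 4.293 km/s

r₁ = 58230 + 6911 = 65141 km = 6.5141×10⁷ m.
r₂ = 58230 + 168600 = 226830 km = 2.2683×10⁸ m.
Transfer ellipse a_t = (r₁ + r₂)/2 = 1.460×10⁸ m.
At r₁: circular v_c1 = √(μ/r₁) = 24130 m/s; transfer-perikrone v_p = √[μ(2/r₁ − 1/a_t)] = 30080 m/s.
At r₂: circular v_c2 = √(μ/r₂) = 12930 m/s; transfer-apokrone v_a = √[μ(2/r₂ − 1/a_t)] = 8638 m/s.
Δv₂ = v_c2 − v_a = 4293 m/s.
= 4.293 km/s.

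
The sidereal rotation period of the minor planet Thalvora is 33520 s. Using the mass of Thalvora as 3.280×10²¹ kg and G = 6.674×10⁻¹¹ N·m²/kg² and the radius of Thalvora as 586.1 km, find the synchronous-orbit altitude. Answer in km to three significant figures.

h_sync ≈ 1250 km

μ = GM = 6.674×10⁻¹¹ × 3.280×10²¹ = 2.189×10¹¹ m³/s².
A synchronous orbit has period T, so by Kepler's third law a = (μT²/4π²)^(1/3).
μT²/4π² = 2.189×10¹¹ × (3.352×10⁴)² / 39.48 = 6.230×10¹⁸ m³.
a = 1.840×10⁶ m = 1840.1 km.
Altitude h = a − R = 1840.1 − 586.1 = 1254.0 km.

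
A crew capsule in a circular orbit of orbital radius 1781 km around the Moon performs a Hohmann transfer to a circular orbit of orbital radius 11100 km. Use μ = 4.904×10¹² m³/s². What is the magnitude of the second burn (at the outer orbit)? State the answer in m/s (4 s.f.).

r₁ = 1781 km = 1.781×10⁶ m.
r₂ = 11100 km = 1.110×10⁷ m.
Transfer ellipse a_t = (r₁ + r₂)/2 = 6.440×10⁶ m.
At r₁: circular v_c1 = √(μ/r₁) = 1659 m/s; transfer-perilune v_p = √[μ(2/r₁ − 1/a_t)] = 2178 m/s.
At r₂: circular v_c2 = √(μ/r₂) = 664.7 m/s; transfer-apolune v_a = √[μ(2/r₂ − 1/a_t)] = 349.5 m/s.
Δv₂ = v_c2 − v_a = 315.2 m/s.

Δv ≈ 315.2 m/s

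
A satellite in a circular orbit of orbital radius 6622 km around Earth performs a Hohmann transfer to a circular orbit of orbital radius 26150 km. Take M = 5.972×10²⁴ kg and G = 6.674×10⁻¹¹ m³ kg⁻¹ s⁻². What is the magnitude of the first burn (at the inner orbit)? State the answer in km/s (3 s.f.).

Δv ≈ 2.04 km/s

μ = GM = 6.674×10⁻¹¹ × 5.972×10²⁴ = 3.986×10¹⁴ m³/s².
r₁ = 6622 km = 6.622×10⁶ m.
r₂ = 26150 km = 2.615×10⁷ m.
Transfer ellipse a_t = (r₁ + r₂)/2 = 1.639×10⁷ m.
At r₁: circular v_c1 = √(μ/r₁) = 7758 m/s; transfer-perigee v_p = √[μ(2/r₁ − 1/a_t)] = 9801 m/s.
Δv₁ = v_p − v_c1 = 2043 m/s.
= 2.043 km/s.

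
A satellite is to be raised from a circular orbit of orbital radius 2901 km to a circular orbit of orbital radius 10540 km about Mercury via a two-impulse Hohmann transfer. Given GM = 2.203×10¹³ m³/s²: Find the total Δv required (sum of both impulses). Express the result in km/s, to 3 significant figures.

r₁ = 2901 km = 2.901×10⁶ m.
r₂ = 10540 km = 1.054×10⁷ m.
Transfer ellipse a_t = (r₁ + r₂)/2 = 6.720×10⁶ m.
At r₁: circular v_c1 = √(μ/r₁) = 2756 m/s; transfer-periherm v_p = √[μ(2/r₁ − 1/a_t)] = 3451 m/s.
Δv₁ = v_p − v_c1 = 695.4 m/s.
At r₂: circular v_c2 = √(μ/r₂) = 1446 m/s; transfer-apoherm v_a = √[μ(2/r₂ − 1/a_t)] = 949.9 m/s.
Δv₂ = v_c2 − v_a = 495.9 m/s.
Total Δv = Δv₁ + Δv₂ = 1191 m/s = 1.191 km/s.

Δv_total ≈ 1.19 km/s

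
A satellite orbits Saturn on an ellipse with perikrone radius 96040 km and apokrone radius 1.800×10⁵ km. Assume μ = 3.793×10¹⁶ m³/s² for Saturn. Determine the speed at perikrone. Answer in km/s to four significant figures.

v ≈ 22.70 km/s

Semi-major axis a = (r_p + r_a)/2 = 1.3802×10⁵ km = 1.380×10⁸ m.
Vis-viva: v² = μ(2/r − 1/a) = 3.793×10¹⁶ × (2.082×10⁻⁸ − 7.245×10⁻⁹) = 5.151×10⁸ m²/s².
v = 22700 m/s = 22.70 km/s.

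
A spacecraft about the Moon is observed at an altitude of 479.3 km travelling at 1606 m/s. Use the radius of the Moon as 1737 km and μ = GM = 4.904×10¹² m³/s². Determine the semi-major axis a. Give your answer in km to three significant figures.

r = 1737 + 479.3 = 2216.3 km = 2.216×10⁶ m.
Specific orbital energy ε = v²/2 − μ/r = (1606)²/2 − 4.904×10¹²/2.216×10⁶ = -9.231×10⁵ J/kg.
Since ε = −μ/(2a), a = −μ/(2ε) = 2.656×10⁶ m = 2656.3 km.

a ≈ 2660 km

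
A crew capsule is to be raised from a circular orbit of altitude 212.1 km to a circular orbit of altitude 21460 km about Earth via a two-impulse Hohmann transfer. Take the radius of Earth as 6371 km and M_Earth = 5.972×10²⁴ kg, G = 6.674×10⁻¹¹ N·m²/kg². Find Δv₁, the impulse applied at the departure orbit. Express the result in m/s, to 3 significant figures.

μ = GM = 6.674×10⁻¹¹ × 5.972×10²⁴ = 3.986×10¹⁴ m³/s².
r₁ = 6371 + 212.1 = 6583.1 km = 6.5831×10⁶ m.
r₂ = 6371 + 21460 = 27831 km = 2.7831×10⁷ m.
Transfer ellipse a_t = (r₁ + r₂)/2 = 1.721×10⁷ m.
At r₁: circular v_c1 = √(μ/r₁) = 7781 m/s; transfer-perigee v_p = √[μ(2/r₁ − 1/a_t)] = 9896 m/s.
Δv₁ = v_p − v_c1 = 2115 m/s.

Δv ≈ 2110 m/s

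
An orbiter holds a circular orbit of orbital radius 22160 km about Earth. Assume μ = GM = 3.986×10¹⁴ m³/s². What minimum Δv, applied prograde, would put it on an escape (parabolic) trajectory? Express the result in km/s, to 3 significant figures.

Δv ≈ 1.76 km/s

r = 22160 km = 2.216×10⁷ m.
Circular speed v_c = √(μ/r) = 4241 m/s.
Escape speed v_esc = √(2μ/r) = √2 × v_c = 5998 m/s.
Δv = v_esc − v_c = 1757 m/s = 1.757 km/s.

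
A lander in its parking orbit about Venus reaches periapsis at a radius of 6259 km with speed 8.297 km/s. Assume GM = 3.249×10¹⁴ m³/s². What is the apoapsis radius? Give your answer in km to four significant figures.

r_p = 6.259×10⁶ m.
Specific energy ε = v²/2 − μ/r = -1.749×10⁷ J/kg, so a = −μ/(2ε) = 9.289×10⁶ m.
The apsides satisfy r_p + r_a = 2a, so the apoapsis radius is 2a − r_p = 1.232×10⁷ m = 12318 km.

apoapsis radius ≈ 12320 km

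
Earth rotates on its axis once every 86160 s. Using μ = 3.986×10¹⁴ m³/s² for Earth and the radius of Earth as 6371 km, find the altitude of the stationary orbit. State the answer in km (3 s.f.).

A synchronous orbit has period T, so by Kepler's third law a = (μT²/4π²)^(1/3).
μT²/4π² = 3.986×10¹⁴ × (8.616×10⁴)² / 39.48 = 7.495×10²² m³.
a = 4.216×10⁷ m = 42163 km.
Altitude h = a − R = 42163 − 6371 = 35792 km.

h_sync ≈ 35800 km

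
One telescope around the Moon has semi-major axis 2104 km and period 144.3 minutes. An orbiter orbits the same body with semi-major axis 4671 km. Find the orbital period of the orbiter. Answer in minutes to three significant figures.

Kepler's third law: T² ∝ a³, so T₂ = T₁ (a₂/a₁)^(3/2).
a₂/a₁ = 2.220, (a₂/a₁)^(3/2) = 3.308.
T₂ = 144.3 × 3.308 = 477.3 minutes.

T₂ ≈ 477 minutes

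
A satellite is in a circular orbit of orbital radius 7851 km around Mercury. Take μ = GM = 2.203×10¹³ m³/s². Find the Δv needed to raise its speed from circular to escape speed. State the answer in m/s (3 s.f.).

r = 7851 km = 7.851×10⁶ m.
Circular speed v_c = √(μ/r) = 1675 m/s.
Escape speed v_esc = √(2μ/r) = √2 × v_c = 2369 m/s.
Δv = v_esc − v_c = 693.9 m/s.

Δv ≈ 694 m/s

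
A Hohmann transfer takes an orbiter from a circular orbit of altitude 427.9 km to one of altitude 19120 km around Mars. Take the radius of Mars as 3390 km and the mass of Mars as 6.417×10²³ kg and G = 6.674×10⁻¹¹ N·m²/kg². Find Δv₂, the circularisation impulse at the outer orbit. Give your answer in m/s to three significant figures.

Δv ≈ 637 m/s

μ = GM = 6.674×10⁻¹¹ × 6.417×10²³ = 4.283×10¹³ m³/s².
r₁ = 3390 + 427.9 = 3817.9 km = 3.8179×10⁶ m.
r₂ = 3390 + 19120 = 22510 km = 2.2510×10⁷ m.
Transfer ellipse a_t = (r₁ + r₂)/2 = 1.316×10⁷ m.
At r₁: circular v_c1 = √(μ/r₁) = 3349 m/s; transfer-periapsis v_p = √[μ(2/r₁ − 1/a_t)] = 4380 m/s.
At r₂: circular v_c2 = √(μ/r₂) = 1379 m/s; transfer-apoapsis v_a = √[μ(2/r₂ − 1/a_t)] = 742.8 m/s.
Δv₂ = v_c2 − v_a = 636.5 m/s.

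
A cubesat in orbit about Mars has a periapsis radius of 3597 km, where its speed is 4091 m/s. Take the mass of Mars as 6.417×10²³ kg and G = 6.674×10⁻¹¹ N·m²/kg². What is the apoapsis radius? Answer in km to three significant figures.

apoapsis radius ≈ 8510 km

μ = GM = 6.674×10⁻¹¹ × 6.417×10²³ = 4.283×10¹³ m³/s².
r_p = 3.597×10⁶ m.
Specific energy ε = v²/2 − μ/r = -3.538×10⁶ J/kg, so a = −μ/(2ε) = 6.052×10⁶ m.
The apsides satisfy r_p + r_a = 2a, so the apoapsis radius is 2a − r_p = 8.507×10⁶ m = 8507.2 km.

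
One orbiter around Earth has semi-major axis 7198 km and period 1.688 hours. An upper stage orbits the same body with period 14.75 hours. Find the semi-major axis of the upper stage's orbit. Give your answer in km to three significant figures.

a₂ ≈ 30500 km

Kepler's third law: a³ ∝ T², so a₂ = a₁ (T₂/T₁)^(2/3).
T₂/T₁ = 8.738, (T₂/T₁)^(2/3) = 4.242.
a₂ = 7198 × 4.242 = 30540 km.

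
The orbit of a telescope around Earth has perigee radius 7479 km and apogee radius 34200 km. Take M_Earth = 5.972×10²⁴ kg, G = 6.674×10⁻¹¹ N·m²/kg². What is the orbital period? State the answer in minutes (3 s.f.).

T ≈ 499 minutes

μ = GM = 6.674×10⁻¹¹ × 5.972×10²⁴ = 3.986×10¹⁴ m³/s².
Semi-major axis a = (r_p + r_a)/2 = (7479.0 + 34200)/2 = 20840 km = 2.084×10⁷ m.
By Kepler's third law T = 2π√(a³/μ) = 2π × 4.765×10³ = 2.994×10⁴ s.
= 499.0 minutes.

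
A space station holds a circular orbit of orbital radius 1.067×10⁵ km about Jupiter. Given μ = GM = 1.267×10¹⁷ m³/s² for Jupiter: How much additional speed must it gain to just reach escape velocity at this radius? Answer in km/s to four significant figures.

Δv ≈ 14.27 km/s

r = 1.067×10⁵ km = 1.067×10⁸ m.
Circular speed v_c = √(μ/r) = 34460 m/s.
Escape speed v_esc = √(2μ/r) = √2 × v_c = 48730 m/s.
Δv = v_esc − v_c = 14270 m/s = 14.27 km/s.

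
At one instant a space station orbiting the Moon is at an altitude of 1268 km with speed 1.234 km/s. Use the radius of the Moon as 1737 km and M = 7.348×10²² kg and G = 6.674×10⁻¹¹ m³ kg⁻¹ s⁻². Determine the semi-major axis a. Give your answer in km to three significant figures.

a ≈ 2820 km

μ = GM = 6.674×10⁻¹¹ × 7.348×10²² = 4.904×10¹² m³/s².
r = 1737 + 1268 = 3005.0 km = 3.005×10⁶ m.
Specific orbital energy ε = v²/2 − μ/r = (1234)²/2 − 4.904×10¹²/3.005×10⁶ = -8.706×10⁵ J/kg.
Since ε = −μ/(2a), a = −μ/(2ε) = 2.817×10⁶ m = 2816.5 km.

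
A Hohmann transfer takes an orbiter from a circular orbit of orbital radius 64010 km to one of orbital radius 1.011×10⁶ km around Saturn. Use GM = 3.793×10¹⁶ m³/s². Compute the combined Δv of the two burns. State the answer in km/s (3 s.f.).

Δv_total ≈ 13.1 km/s

r₁ = 64010 km = 6.401×10⁷ m.
r₂ = 1.011×10⁶ km = 1.011×10⁹ m.
Transfer ellipse a_t = (r₁ + r₂)/2 = 5.375×10⁸ m.
At r₁: circular v_c1 = √(μ/r₁) = 24340 m/s; transfer-perikrone v_p = √[μ(2/r₁ − 1/a_t)] = 33390 m/s.
Δv₁ = v_p − v_c1 = 9042 m/s.
At r₂: circular v_c2 = √(μ/r₂) = 6125 m/s; transfer-apokrone v_a = √[μ(2/r₂ − 1/a_t)] = 2114 m/s.
Δv₂ = v_c2 − v_a = 4011 m/s.
Total Δv = Δv₁ + Δv₂ = 13050 m/s = 13.05 km/s.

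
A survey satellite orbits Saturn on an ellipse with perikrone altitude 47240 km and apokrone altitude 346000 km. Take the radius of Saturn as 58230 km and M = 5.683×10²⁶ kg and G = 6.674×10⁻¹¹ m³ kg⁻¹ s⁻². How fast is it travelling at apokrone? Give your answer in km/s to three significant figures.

μ = GM = 6.674×10⁻¹¹ × 5.683×10²⁶ = 3.793×10¹⁶ m³/s².
r_p = 58230 + 47240 = 105470 km = 1.0547×10⁸ m.
r_a = 58230 + 346000 = 404230 km = 4.0423×10⁸ m.
Semi-major axis a = (r_p + r_a)/2 = 2.5485×10⁵ km = 2.548×10⁸ m.
Vis-viva: v² = μ(2/r − 1/a) = 3.793×10¹⁶ × (4.948×10⁻⁹ − 3.924×10⁻⁹) = 3.883×10⁷ m²/s².
v = 6231 m/s = 6.231 km/s.

v ≈ 6.23 km/s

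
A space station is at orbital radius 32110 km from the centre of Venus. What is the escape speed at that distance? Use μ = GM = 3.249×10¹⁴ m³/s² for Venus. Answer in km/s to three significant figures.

r = 32110 km = 3.211×10⁷ m.
Escape speed v_esc = √(2μ/r) = √(2 × 3.249×10¹⁴ / 3.211×10⁷) = √(2.024×10⁷) = 4499 m/s.
= 4.499 km/s.

v_esc ≈ 4.50 km/s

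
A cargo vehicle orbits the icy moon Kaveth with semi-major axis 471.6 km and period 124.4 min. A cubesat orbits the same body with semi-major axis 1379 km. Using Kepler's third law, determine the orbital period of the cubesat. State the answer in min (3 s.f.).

Kepler's third law: T² ∝ a³, so T₂ = T₁ (a₂/a₁)^(3/2).
a₂/a₁ = 2.924, (a₂/a₁)^(3/2) = 5.000.
T₂ = 124.4 × 5.000 = 622.0 min.

T₂ ≈ 622 min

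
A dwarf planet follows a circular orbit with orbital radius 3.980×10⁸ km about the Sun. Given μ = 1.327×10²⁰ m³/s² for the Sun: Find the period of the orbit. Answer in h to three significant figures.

r = 3.980×10⁸ km = 3.980×10¹¹ m.
Kepler's third law: T = 2π√(r³/μ) = 2π√((3.980×10¹¹)³ / 1.327×10²⁰).
r³/μ = 4.751×10¹⁴ s², so T = 2π × 2.180×10⁷ = 1.370×10⁸ s.
Converting: 1.370×10⁸ s ÷ 3600 = 38040 h.

T ≈ 38000 h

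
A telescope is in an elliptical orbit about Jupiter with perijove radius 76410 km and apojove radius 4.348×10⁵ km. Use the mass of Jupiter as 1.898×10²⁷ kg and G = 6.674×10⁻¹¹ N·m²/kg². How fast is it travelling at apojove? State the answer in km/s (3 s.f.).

μ = GM = 6.674×10⁻¹¹ × 1.898×10²⁷ = 1.267×10¹⁷ m³/s².
Semi-major axis a = (r_p + r_a)/2 = 2.5560×10⁵ km = 2.556×10⁸ m.
Vis-viva: v² = μ(2/r − 1/a) = 1.267×10¹⁷ × (4.600×10⁻⁹ − 3.912×10⁻⁹) = 8.709×10⁷ m²/s².
v = 9332 m/s = 9.332 km/s.

v ≈ 9.33 km/s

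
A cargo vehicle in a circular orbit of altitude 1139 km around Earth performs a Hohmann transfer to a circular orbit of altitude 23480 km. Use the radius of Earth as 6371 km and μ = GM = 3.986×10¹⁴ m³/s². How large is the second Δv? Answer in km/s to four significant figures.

Δv ≈ 1.337 km/s

r₁ = 6371 + 1139 = 7510.0 km = 7.5100×10⁶ m.
r₂ = 6371 + 23480 = 29851 km = 2.9851×10⁷ m.
Transfer ellipse a_t = (r₁ + r₂)/2 = 1.868×10⁷ m.
At r₁: circular v_c1 = √(μ/r₁) = 7285 m/s; transfer-perigee v_p = √[μ(2/r₁ − 1/a_t)] = 9209 m/s.
At r₂: circular v_c2 = √(μ/r₂) = 3654 m/s; transfer-apogee v_a = √[μ(2/r₂ − 1/a_t)] = 2317 m/s.
Δv₂ = v_c2 − v_a = 1337 m/s.
= 1.337 km/s.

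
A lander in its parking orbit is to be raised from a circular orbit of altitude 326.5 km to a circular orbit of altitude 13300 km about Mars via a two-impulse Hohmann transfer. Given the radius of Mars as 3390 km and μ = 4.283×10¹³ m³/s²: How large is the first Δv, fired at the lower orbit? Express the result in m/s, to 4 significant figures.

r₁ = 3390 + 326.5 = 3716.5 km = 3.7165×10⁶ m.
r₂ = 3390 + 13300 = 16690 km = 1.6690×10⁷ m.
Transfer ellipse a_t = (r₁ + r₂)/2 = 1.020×10⁷ m.
At r₁: circular v_c1 = √(μ/r₁) = 3395 m/s; transfer-periapsis v_p = √[μ(2/r₁ − 1/a_t)] = 4342 m/s.
Δv₁ = v_p − v_c1 = 947.0 m/s.

Δv ≈ 947.0 m/s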